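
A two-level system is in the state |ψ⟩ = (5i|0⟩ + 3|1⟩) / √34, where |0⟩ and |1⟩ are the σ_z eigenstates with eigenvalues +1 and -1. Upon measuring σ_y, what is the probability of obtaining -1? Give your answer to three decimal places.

|-y⟩ = (|0⟩ - i|1⟩)/√2, so ⟨-y|ψ⟩ = (8i) / (√2·√34).
P = |8i|² / 68 = 64/68.

0.941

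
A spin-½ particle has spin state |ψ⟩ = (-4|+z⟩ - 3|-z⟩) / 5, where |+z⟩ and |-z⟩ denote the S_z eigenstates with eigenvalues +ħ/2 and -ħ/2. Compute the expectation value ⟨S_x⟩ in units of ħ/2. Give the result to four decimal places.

⟨σ_x⟩ = 2 Re(a* b)/(|a|²+|b|²) with a = -4, b = -3.
a* b = 12, so ⟨σ_x⟩ = 24/25.
⟨S_x⟩ = (ħ/2)·⟨σ_x⟩.

0.9600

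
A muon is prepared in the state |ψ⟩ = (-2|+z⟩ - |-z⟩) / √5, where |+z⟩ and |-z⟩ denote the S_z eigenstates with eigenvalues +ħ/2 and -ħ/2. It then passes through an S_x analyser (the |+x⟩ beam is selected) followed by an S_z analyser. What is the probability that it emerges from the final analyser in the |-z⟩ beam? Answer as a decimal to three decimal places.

First analyser (S_x): P(|+x⟩) = |⟨+x|ψ⟩|² = 9/10.
After stage 1 the state is |+x⟩; P(|-z⟩) = |⟨-z|+x⟩|² = 1/2.
Joint probability = 9/10 × 1/2 = 0.450.

0.450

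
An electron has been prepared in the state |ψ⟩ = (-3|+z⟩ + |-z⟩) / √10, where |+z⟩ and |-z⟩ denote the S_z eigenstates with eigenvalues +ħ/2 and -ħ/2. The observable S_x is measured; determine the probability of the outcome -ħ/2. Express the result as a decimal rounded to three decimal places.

0.800

|-x⟩ = (|+z⟩ - |-z⟩)/√2, so ⟨-x|ψ⟩ = (-4) / (√2·√10).
P = |-4|² / 20 = 16/20.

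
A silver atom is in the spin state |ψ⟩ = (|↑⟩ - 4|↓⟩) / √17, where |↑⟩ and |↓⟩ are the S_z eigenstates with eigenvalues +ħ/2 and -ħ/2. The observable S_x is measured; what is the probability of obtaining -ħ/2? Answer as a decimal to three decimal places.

0.735

|-x⟩ = (|↑⟩ - |↓⟩)/√2, so ⟨-x|ψ⟩ = (5) / (√2·√17).
P = |5|² / 34 = 25/34.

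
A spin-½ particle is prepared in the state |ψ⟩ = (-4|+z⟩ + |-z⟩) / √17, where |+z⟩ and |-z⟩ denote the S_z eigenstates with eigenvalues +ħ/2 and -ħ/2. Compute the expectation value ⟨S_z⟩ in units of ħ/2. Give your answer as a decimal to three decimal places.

0.882

⟨σ_z⟩ = |a|² - |b|² divided by |a|²+|b|², with a, b the |+z⟩, |-z⟩ amplitudes.
= (16 - 1)/17 = 15/17.
⟨S_z⟩ = (ħ/2)·⟨σ_z⟩.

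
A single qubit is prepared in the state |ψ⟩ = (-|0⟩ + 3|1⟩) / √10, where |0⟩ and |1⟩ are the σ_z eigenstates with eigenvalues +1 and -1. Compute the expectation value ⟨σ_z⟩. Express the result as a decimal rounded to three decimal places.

-0.800

⟨σ_z⟩ = |a|² - |b|² divided by |a|²+|b|², with a, b the |0⟩, |1⟩ amplitudes.
= (1 - 9)/10 = -8/10.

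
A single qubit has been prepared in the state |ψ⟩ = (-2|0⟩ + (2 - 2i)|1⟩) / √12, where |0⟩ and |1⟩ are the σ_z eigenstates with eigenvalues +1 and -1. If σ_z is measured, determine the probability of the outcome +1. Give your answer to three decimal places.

0.333

The +1 outcome corresponds to |0⟩. Its amplitude in |ψ⟩ is -2/√12.
P = |-2|² / 12 = 4/12.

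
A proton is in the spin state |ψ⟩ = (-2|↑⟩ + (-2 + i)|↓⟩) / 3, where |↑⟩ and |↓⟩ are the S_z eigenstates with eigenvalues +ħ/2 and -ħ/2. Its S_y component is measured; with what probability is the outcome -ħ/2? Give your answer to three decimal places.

|-y⟩ = (|↑⟩ - i|↓⟩)/√2, so ⟨-y|ψ⟩ = (-3 - 2i) / (√2·3).
P = |-3 - 2i|² / 18 = 13/18.

0.722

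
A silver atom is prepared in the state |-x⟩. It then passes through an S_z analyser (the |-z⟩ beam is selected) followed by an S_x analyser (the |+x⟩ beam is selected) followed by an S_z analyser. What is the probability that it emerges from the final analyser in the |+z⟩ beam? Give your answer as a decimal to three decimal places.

First analyser (S_z): from |-x⟩, P(|-z⟩) = 1/2.
After stage 1 the state is |-z⟩; P(|+x⟩) = |⟨+x|-z⟩|² = 1/2.
After stage 2 the state is |+x⟩; P(|+z⟩) = |⟨+z|+x⟩|² = 1/2.
Joint probability = 1/2 × 1/2 × 1/2 = 0.125.

0.125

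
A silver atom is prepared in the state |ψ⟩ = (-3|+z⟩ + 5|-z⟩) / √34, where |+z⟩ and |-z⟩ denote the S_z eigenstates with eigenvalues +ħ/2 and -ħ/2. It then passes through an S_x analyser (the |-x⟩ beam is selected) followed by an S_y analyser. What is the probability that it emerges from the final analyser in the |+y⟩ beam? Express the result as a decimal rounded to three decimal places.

First analyser (S_x): P(|-x⟩) = |⟨-x|ψ⟩|² = 64/68.
After stage 1 the state is |-x⟩; P(|+y⟩) = |⟨+y|-x⟩|² = 1/2.
Joint probability = 64/68 × 1/2 = 0.471.

0.471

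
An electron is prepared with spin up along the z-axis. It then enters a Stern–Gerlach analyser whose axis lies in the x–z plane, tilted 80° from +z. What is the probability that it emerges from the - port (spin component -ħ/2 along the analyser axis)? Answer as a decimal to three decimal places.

For spin-½, the probability of finding spin-up along an axis at angle θ to the initial spin direction is cos²(θ/2); spin-down is sin²(θ/2).
θ = 80°, so P = sin²(40°) ≈ 0.413.

0.413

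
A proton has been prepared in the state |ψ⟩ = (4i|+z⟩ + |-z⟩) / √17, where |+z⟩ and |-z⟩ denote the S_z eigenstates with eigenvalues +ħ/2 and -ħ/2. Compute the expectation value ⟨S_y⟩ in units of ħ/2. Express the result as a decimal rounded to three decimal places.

⟨σ_y⟩ = 2 Im(a* b)/(|a|²+|b|²) with a = 4i, b = 1.
a* b = -4i, so ⟨σ_y⟩ = -8/17.
⟨S_y⟩ = (ħ/2)·⟨σ_y⟩.

-0.471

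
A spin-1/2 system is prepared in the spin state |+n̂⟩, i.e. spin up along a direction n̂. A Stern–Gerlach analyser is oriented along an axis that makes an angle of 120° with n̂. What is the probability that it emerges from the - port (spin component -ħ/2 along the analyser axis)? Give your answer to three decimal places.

0.750

For spin-½, the probability of finding spin-up along an axis at angle θ to the initial spin direction is cos²(θ/2); spin-down is sin²(θ/2).
θ = 120°, so P = sin²(60°) ≈ 0.750.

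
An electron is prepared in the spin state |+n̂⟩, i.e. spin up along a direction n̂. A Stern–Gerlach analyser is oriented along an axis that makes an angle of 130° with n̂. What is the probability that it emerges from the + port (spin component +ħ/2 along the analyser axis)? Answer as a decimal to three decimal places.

For spin-½, the probability of finding spin-up along an axis at angle θ to the initial spin direction is cos²(θ/2); spin-down is sin²(θ/2).
θ = 130°, so P = cos²(65°) ≈ 0.179.

0.179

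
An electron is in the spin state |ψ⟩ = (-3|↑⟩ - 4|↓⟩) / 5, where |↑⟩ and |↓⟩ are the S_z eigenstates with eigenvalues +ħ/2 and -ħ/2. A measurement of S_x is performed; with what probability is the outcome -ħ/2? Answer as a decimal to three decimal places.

|-x⟩ = (|↑⟩ - |↓⟩)/√2, so ⟨-x|ψ⟩ = (1) / (√2·5).
P = |1|² / 50 = 1/50.

0.020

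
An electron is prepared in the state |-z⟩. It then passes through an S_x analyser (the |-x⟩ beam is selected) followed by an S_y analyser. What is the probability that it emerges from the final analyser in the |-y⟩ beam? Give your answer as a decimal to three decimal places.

0.250

First analyser (S_x): from |-z⟩, P(|-x⟩) = 1/2.
After stage 1 the state is |-x⟩; P(|-y⟩) = |⟨-y|-x⟩|² = 1/2.
Joint probability = 1/2 × 1/2 = 0.250.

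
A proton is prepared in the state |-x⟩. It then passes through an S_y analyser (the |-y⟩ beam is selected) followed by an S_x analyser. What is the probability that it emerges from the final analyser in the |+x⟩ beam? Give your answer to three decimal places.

First analyser (S_y): from |-x⟩, P(|-y⟩) = 1/2.
After stage 1 the state is |-y⟩; P(|+x⟩) = |⟨+x|-y⟩|² = 1/2.
Joint probability = 1/2 × 1/2 = 0.250.

0.250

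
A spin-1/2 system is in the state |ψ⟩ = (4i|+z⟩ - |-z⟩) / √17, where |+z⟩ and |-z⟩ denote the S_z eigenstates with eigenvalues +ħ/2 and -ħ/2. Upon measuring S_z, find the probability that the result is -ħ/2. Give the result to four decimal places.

0.0588

The -ħ/2 outcome corresponds to |-z⟩. Its amplitude in |ψ⟩ is -1/√17.
P = |-1|² / 17 = 1/17.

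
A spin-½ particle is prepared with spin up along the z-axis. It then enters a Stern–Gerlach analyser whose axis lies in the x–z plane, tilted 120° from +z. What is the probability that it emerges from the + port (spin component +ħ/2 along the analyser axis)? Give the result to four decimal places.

0.2500

For spin-½, the probability of finding spin-up along an axis at angle θ to the initial spin direction is cos²(θ/2); spin-down is sin²(θ/2).
θ = 120°, so P = cos²(60°) ≈ 0.2500.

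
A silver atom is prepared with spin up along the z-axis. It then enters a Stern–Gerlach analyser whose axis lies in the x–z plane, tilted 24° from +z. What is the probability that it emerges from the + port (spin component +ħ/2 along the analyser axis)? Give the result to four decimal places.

0.9568

For spin-½, the probability of finding spin-up along an axis at angle θ to the initial spin direction is cos²(θ/2); spin-down is sin²(θ/2).
θ = 24°, so P = cos²(12°) ≈ 0.9568.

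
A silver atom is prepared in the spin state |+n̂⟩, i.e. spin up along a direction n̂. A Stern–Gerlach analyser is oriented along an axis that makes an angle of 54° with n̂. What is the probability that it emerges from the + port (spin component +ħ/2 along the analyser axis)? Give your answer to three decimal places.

For spin-½, the probability of finding spin-up along an axis at angle θ to the initial spin direction is cos²(θ/2); spin-down is sin²(θ/2).
θ = 54°, so P = cos²(27°) ≈ 0.794.

0.794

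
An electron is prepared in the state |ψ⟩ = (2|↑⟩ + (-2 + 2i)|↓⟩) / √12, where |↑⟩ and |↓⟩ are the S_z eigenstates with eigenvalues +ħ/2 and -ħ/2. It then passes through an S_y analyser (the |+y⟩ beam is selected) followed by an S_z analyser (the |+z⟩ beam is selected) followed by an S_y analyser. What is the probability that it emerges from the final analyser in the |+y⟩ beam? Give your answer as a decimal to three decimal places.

First analyser (S_y): P(|+y⟩) = |⟨+y|ψ⟩|² = 20/24.
After stage 1 the state is |+y⟩; P(|+z⟩) = |⟨+z|+y⟩|² = 1/2.
After stage 2 the state is |+z⟩; P(|+y⟩) = |⟨+y|+z⟩|² = 1/2.
Joint probability = 20/24 × 1/2 × 1/2 = 0.208.

0.208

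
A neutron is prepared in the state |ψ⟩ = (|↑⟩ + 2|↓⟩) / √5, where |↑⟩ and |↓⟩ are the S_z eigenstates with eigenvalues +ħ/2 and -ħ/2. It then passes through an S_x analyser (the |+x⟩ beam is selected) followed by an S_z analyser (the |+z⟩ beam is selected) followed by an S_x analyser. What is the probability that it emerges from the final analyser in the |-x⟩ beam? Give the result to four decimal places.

First analyser (S_x): P(|+x⟩) = |⟨+x|ψ⟩|² = 9/10.
After stage 1 the state is |+x⟩; P(|+z⟩) = |⟨+z|+x⟩|² = 1/2.
After stage 2 the state is |+z⟩; P(|-x⟩) = |⟨-x|+z⟩|² = 1/2.
Joint probability = 9/10 × 1/2 × 1/2 = 0.2250.

0.2250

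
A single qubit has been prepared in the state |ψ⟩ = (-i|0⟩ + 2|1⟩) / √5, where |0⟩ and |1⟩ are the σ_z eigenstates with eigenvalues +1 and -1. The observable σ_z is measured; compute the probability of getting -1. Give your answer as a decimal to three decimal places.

The -1 outcome corresponds to |1⟩. Its amplitude in |ψ⟩ is 2/√5.
P = |2|² / 5 = 4/5.

0.800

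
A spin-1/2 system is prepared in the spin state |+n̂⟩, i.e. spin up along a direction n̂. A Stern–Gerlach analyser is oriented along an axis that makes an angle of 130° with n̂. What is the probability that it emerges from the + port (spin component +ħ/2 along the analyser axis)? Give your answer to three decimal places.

For spin-½, the probability of finding spin-up along an axis at angle θ to the initial spin direction is cos²(θ/2); spin-down is sin²(θ/2).
θ = 130°, so P = cos²(65°) ≈ 0.179.

0.179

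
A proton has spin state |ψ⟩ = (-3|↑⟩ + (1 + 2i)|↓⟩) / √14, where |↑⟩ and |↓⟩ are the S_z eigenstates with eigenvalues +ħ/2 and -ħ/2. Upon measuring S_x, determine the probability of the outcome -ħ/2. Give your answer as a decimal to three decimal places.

0.714

|-x⟩ = (|↑⟩ - |↓⟩)/√2, so ⟨-x|ψ⟩ = (-4 - 2i) / (√2·√14).
P = |-4 - 2i|² / 28 = 20/28.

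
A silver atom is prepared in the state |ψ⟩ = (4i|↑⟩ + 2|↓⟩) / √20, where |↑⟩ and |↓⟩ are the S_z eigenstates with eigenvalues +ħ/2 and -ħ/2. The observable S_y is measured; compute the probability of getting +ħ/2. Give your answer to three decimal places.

0.100

|+y⟩ = (|↑⟩ + i|↓⟩)/√2, so ⟨+y|ψ⟩ = (2i) / (√2·√20).
P = |2i|² / 40 = 4/40.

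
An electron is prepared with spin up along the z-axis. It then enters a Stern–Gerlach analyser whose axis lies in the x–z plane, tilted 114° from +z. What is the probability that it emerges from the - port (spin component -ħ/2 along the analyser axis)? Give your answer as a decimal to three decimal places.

For spin-½, the probability of finding spin-up along an axis at angle θ to the initial spin direction is cos²(θ/2); spin-down is sin²(θ/2).
θ = 114°, so P = sin²(57°) ≈ 0.703.

0.703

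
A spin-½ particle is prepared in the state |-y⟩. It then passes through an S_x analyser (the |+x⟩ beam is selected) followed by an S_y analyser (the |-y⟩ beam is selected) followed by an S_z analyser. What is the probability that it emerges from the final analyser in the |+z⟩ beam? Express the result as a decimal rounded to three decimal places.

0.125

First analyser (S_x): from |-y⟩, P(|+x⟩) = 1/2.
After stage 1 the state is |+x⟩; P(|-y⟩) = |⟨-y|+x⟩|² = 1/2.
After stage 2 the state is |-y⟩; P(|+z⟩) = |⟨+z|-y⟩|² = 1/2.
Joint probability = 1/2 × 1/2 × 1/2 = 0.125.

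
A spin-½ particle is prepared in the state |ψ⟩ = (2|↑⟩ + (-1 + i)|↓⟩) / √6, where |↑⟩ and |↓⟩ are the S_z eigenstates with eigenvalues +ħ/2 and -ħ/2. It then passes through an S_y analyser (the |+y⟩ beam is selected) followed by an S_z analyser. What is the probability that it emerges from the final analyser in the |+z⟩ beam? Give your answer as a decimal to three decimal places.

0.417

First analyser (S_y): P(|+y⟩) = |⟨+y|ψ⟩|² = 10/12.
After stage 1 the state is |+y⟩; P(|+z⟩) = |⟨+z|+y⟩|² = 1/2.
Joint probability = 10/12 × 1/2 = 0.417.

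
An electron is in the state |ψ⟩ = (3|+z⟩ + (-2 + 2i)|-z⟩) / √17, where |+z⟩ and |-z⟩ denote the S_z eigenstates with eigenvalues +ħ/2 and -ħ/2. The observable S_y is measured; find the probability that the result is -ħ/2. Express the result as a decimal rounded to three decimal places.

0.147

|-y⟩ = (|+z⟩ - i|-z⟩)/√2, so ⟨-y|ψ⟩ = (1 - 2i) / (√2·√17).
P = |1 - 2i|² / 34 = 5/34.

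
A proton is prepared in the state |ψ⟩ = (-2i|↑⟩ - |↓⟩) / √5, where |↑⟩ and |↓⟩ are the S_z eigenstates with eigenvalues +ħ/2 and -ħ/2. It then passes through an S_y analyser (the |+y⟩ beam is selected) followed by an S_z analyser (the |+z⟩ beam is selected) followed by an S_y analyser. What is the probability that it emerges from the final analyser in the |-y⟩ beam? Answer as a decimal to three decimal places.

0.025

First analyser (S_y): P(|+y⟩) = |⟨+y|ψ⟩|² = 1/10.
After stage 1 the state is |+y⟩; P(|+z⟩) = |⟨+z|+y⟩|² = 1/2.
After stage 2 the state is |+z⟩; P(|-y⟩) = |⟨-y|+z⟩|² = 1/2.
Joint probability = 1/10 × 1/2 × 1/2 = 0.025.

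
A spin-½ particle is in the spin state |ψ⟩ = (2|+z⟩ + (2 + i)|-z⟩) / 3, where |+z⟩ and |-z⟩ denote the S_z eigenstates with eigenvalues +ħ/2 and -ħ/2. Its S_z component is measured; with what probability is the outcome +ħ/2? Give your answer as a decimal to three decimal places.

The +ħ/2 outcome corresponds to |+z⟩. Its amplitude in |ψ⟩ is 2/3.
P = |2|² / 9 = 4/9.

0.444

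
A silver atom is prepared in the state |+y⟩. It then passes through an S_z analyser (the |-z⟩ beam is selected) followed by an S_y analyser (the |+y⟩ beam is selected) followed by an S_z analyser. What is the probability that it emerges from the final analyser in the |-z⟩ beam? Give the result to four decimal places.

0.1250

First analyser (S_z): from |+y⟩, P(|-z⟩) = 1/2.
After stage 1 the state is |-z⟩; P(|+y⟩) = |⟨+y|-z⟩|² = 1/2.
After stage 2 the state is |+y⟩; P(|-z⟩) = |⟨-z|+y⟩|² = 1/2.
Joint probability = 1/2 × 1/2 × 1/2 = 0.1250.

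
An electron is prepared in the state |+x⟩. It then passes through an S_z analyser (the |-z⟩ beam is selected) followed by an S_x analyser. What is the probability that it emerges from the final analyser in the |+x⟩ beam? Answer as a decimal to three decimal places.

0.250

First analyser (S_z): from |+x⟩, P(|-z⟩) = 1/2.
After stage 1 the state is |-z⟩; P(|+x⟩) = |⟨+x|-z⟩|² = 1/2.
Joint probability = 1/2 × 1/2 = 0.250.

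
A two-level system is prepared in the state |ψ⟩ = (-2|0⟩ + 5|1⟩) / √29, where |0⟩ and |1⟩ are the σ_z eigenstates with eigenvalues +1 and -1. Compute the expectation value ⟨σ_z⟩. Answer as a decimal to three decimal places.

-0.724

⟨σ_z⟩ = |a|² - |b|² divided by |a|²+|b|², with a, b the |0⟩, |1⟩ amplitudes.
= (4 - 25)/29 = -21/29.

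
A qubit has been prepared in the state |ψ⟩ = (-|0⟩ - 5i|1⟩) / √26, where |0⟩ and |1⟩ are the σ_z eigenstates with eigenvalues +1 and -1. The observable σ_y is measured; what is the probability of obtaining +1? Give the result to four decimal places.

|+y⟩ = (|0⟩ + i|1⟩)/√2, so ⟨+y|ψ⟩ = (-6) / (√2·√26).
P = |-6|² / 52 = 36/52.

0.6923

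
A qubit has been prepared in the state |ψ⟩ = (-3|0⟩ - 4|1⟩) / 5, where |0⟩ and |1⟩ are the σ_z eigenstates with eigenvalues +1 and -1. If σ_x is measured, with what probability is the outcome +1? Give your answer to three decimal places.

|+x⟩ = (|0⟩ + |1⟩)/√2, so ⟨+x|ψ⟩ = (-7) / (√2·5).
P = |-7|² / 50 = 49/50.

0.980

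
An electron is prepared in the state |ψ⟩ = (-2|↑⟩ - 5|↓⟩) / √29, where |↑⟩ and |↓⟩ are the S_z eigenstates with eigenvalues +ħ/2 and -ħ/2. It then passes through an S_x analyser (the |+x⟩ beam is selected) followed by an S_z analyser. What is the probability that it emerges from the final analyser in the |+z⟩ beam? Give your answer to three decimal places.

First analyser (S_x): P(|+x⟩) = |⟨+x|ψ⟩|² = 49/58.
After stage 1 the state is |+x⟩; P(|+z⟩) = |⟨+z|+x⟩|² = 1/2.
Joint probability = 49/58 × 1/2 = 0.422.

0.422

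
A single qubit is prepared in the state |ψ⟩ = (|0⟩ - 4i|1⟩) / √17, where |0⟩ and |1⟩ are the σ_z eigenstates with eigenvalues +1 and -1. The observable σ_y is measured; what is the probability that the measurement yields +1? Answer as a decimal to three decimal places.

0.265

|+y⟩ = (|0⟩ + i|1⟩)/√2, so ⟨+y|ψ⟩ = (-3) / (√2·√17).
P = |-3|² / 34 = 9/34.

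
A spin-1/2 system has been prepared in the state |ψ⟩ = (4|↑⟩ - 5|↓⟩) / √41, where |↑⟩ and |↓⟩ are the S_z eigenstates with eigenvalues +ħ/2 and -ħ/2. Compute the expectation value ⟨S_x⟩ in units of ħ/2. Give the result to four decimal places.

-0.9756

⟨σ_x⟩ = 2 Re(a* b)/(|a|²+|b|²) with a = 4, b = -5.
a* b = -20, so ⟨σ_x⟩ = -40/41.
⟨S_x⟩ = (ħ/2)·⟨σ_x⟩.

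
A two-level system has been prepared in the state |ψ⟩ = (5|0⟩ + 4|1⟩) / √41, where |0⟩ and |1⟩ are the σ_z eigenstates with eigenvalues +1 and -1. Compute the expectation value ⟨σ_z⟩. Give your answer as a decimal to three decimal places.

0.220

⟨σ_z⟩ = |a|² - |b|² divided by |a|²+|b|², with a, b the |0⟩, |1⟩ amplitudes.
= (25 - 16)/41 = 9/41.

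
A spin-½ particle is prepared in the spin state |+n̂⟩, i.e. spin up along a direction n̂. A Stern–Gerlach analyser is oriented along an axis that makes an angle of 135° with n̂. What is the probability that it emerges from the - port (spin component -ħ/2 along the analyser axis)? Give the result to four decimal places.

For spin-½, the probability of finding spin-up along an axis at angle θ to the initial spin direction is cos²(θ/2); spin-down is sin²(θ/2).
θ = 135°, so P = sin²(67.5°) ≈ 0.8536.

0.8536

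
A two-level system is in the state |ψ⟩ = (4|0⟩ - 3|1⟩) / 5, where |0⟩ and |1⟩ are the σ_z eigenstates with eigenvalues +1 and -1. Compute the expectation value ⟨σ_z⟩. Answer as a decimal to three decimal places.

⟨σ_z⟩ = |a|² - |b|² divided by |a|²+|b|², with a, b the |0⟩, |1⟩ amplitudes.
= (16 - 9)/25 = 7/25.

0.280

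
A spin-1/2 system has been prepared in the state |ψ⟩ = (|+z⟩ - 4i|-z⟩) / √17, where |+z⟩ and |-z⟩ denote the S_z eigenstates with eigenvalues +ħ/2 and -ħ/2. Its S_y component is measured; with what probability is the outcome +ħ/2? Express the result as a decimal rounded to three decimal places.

0.265

|+y⟩ = (|+z⟩ + i|-z⟩)/√2, so ⟨+y|ψ⟩ = (-3) / (√2·√17).
P = |-3|² / 34 = 9/34.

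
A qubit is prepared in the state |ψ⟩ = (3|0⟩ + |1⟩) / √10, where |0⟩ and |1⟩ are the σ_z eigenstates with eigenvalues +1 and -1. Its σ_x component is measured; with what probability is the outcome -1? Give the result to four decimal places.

0.2000

|-x⟩ = (|0⟩ - |1⟩)/√2, so ⟨-x|ψ⟩ = (2) / (√2·√10).
P = |2|² / 20 = 4/20.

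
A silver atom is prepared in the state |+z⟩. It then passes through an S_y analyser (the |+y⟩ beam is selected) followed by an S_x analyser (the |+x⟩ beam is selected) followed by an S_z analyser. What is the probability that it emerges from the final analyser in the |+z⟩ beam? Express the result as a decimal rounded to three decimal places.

0.125

First analyser (S_y): from |+z⟩, P(|+y⟩) = 1/2.
After stage 1 the state is |+y⟩; P(|+x⟩) = |⟨+x|+y⟩|² = 1/2.
After stage 2 the state is |+x⟩; P(|+z⟩) = |⟨+z|+x⟩|² = 1/2.
Joint probability = 1/2 × 1/2 × 1/2 = 0.125.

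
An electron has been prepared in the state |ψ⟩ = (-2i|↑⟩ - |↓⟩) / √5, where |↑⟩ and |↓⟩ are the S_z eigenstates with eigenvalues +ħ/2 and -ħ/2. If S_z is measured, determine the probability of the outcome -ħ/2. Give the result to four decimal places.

0.2000

The -ħ/2 outcome corresponds to |↓⟩. Its amplitude in |ψ⟩ is -1/√5.
P = |-1|² / 5 = 1/5.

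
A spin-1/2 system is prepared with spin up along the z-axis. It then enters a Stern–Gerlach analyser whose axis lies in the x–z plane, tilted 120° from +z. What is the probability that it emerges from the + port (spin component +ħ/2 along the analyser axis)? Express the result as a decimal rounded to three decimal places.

For spin-½, the probability of finding spin-up along an axis at angle θ to the initial spin direction is cos²(θ/2); spin-down is sin²(θ/2).
θ = 120°, so P = cos²(60°) ≈ 0.250.

0.250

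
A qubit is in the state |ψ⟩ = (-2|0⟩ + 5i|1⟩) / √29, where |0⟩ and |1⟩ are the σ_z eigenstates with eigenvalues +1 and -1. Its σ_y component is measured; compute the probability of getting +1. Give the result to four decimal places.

|+y⟩ = (|0⟩ + i|1⟩)/√2, so ⟨+y|ψ⟩ = (3) / (√2·√29).
P = |3|² / 58 = 9/58.

0.1552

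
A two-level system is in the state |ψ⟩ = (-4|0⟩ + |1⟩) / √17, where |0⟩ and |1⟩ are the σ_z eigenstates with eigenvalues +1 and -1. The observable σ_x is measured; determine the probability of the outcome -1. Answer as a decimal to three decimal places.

0.735

|-x⟩ = (|0⟩ - |1⟩)/√2, so ⟨-x|ψ⟩ = (-5) / (√2·√17).
P = |-5|² / 34 = 25/34.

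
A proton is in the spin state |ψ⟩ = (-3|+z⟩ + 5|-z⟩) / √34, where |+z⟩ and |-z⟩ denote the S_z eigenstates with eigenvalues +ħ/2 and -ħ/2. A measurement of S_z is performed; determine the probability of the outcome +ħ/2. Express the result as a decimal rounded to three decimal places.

The +ħ/2 outcome corresponds to |+z⟩. Its amplitude in |ψ⟩ is -3/√34.
P = |-3|² / 34 = 9/34.

0.265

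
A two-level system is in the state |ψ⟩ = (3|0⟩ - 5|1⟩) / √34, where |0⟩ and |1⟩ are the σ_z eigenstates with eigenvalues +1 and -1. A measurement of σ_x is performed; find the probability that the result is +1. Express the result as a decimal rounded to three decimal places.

|+x⟩ = (|0⟩ + |1⟩)/√2, so ⟨+x|ψ⟩ = (-2) / (√2·√34).
P = |-2|² / 68 = 4/68.

0.059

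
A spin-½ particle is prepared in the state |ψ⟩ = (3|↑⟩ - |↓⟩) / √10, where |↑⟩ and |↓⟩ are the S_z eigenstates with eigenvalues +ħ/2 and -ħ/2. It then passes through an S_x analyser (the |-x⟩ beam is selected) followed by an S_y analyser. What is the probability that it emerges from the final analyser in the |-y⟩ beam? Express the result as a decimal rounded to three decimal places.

0.400

First analyser (S_x): P(|-x⟩) = |⟨-x|ψ⟩|² = 16/20.
After stage 1 the state is |-x⟩; P(|-y⟩) = |⟨-y|-x⟩|² = 1/2.
Joint probability = 16/20 × 1/2 = 0.400.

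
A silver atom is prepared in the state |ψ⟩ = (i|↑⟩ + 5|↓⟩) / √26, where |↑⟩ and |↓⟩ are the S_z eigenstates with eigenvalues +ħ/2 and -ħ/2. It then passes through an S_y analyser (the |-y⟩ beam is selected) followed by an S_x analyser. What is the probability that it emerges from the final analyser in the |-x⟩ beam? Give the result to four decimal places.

0.3462

First analyser (S_y): P(|-y⟩) = |⟨-y|ψ⟩|² = 36/52.
After stage 1 the state is |-y⟩; P(|-x⟩) = |⟨-x|-y⟩|² = 1/2.
Joint probability = 36/52 × 1/2 = 0.3462.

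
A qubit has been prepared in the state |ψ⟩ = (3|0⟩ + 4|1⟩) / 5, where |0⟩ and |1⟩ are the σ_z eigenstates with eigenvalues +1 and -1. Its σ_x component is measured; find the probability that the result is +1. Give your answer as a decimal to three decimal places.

|+x⟩ = (|0⟩ + |1⟩)/√2, so ⟨+x|ψ⟩ = (7) / (√2·5).
P = |7|² / 50 = 49/50.

0.980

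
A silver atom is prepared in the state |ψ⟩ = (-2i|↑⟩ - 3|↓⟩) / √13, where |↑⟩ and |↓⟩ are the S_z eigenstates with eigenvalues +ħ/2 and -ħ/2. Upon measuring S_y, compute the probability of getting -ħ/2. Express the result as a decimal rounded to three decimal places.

0.962

|-y⟩ = (|↑⟩ - i|↓⟩)/√2, so ⟨-y|ψ⟩ = (-5i) / (√2·√13).
P = |-5i|² / 26 = 25/26.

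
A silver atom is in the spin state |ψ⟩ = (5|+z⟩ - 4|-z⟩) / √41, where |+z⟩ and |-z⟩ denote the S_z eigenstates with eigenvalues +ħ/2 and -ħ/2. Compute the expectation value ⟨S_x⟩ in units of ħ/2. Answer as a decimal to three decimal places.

-0.976

⟨σ_x⟩ = 2 Re(a* b)/(|a|²+|b|²) with a = 5, b = -4.
a* b = -20, so ⟨σ_x⟩ = -40/41.
⟨S_x⟩ = (ħ/2)·⟨σ_x⟩.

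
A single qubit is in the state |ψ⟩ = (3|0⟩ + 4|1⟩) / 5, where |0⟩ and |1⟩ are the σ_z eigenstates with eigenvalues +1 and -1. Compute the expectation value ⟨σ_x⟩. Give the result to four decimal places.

⟨σ_x⟩ = 2 Re(a* b)/(|a|²+|b|²) with a = 3, b = 4.
a* b = 12, so ⟨σ_x⟩ = 24/25.

0.9600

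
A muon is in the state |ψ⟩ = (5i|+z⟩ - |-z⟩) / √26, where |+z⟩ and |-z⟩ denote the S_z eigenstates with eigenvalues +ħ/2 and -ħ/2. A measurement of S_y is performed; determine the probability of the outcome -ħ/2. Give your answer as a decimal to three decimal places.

0.308

|-y⟩ = (|+z⟩ - i|-z⟩)/√2, so ⟨-y|ψ⟩ = (4i) / (√2·√26).
P = |4i|² / 52 = 16/52.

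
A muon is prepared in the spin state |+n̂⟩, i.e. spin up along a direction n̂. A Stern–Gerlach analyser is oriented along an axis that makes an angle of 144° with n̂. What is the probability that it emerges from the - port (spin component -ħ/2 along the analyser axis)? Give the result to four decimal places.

0.9045

For spin-½, the probability of finding spin-up along an axis at angle θ to the initial spin direction is cos²(θ/2); spin-down is sin²(θ/2).
θ = 144°, so P = sin²(72°) ≈ 0.9045.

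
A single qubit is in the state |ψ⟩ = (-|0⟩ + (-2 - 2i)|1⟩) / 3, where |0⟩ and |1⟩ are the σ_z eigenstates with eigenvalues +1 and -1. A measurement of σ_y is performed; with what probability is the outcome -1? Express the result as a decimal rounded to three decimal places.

0.278

|-y⟩ = (|0⟩ - i|1⟩)/√2, so ⟨-y|ψ⟩ = (1 - 2i) / (√2·3).
P = |1 - 2i|² / 18 = 5/18.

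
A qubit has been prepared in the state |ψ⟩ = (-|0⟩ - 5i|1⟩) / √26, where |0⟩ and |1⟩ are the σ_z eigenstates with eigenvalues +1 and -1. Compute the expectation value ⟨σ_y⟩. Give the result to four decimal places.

⟨σ_y⟩ = 2 Im(a* b)/(|a|²+|b|²) with a = -1, b = -5i.
a* b = 5i, so ⟨σ_y⟩ = 10/26.

0.3846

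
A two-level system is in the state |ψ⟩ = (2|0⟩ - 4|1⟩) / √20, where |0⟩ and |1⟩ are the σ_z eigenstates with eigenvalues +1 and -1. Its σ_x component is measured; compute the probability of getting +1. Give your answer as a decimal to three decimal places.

|+x⟩ = (|0⟩ + |1⟩)/√2, so ⟨+x|ψ⟩ = (-2) / (√2·√20).
P = |-2|² / 40 = 4/40.

0.100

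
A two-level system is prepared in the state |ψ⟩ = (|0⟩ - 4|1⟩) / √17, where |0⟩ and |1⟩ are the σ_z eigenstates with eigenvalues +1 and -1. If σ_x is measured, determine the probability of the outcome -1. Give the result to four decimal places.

|-x⟩ = (|0⟩ - |1⟩)/√2, so ⟨-x|ψ⟩ = (5) / (√2·√17).
P = |5|² / 34 = 25/34.

0.7353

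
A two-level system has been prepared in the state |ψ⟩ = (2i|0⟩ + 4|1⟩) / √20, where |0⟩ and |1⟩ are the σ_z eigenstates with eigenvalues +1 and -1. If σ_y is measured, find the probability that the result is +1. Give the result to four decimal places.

0.1000

|+y⟩ = (|0⟩ + i|1⟩)/√2, so ⟨+y|ψ⟩ = (-2i) / (√2·√20).
P = |-2i|² / 40 = 4/40.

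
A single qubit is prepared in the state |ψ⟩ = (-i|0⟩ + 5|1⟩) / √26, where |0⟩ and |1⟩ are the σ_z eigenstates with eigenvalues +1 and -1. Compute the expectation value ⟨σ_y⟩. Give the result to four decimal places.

⟨σ_y⟩ = 2 Im(a* b)/(|a|²+|b|²) with a = -i, b = 5.
a* b = 5i, so ⟨σ_y⟩ = 10/26.

0.3846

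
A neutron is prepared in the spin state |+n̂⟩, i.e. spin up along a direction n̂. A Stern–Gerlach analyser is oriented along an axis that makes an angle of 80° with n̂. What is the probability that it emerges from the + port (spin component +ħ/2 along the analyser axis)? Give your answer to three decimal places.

For spin-½, the probability of finding spin-up along an axis at angle θ to the initial spin direction is cos²(θ/2); spin-down is sin²(θ/2).
θ = 80°, so P = cos²(40°) ≈ 0.587.

0.587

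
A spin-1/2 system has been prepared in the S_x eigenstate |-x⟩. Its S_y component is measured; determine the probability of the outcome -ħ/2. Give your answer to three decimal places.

0.500

In the S_z basis, |-x⟩ = (|+z⟩ - |-z⟩)/√2 and |-y⟩ = (|+z⟩ - i|-z⟩)/√2.
|⟨-y|-x⟩|² = 1/2.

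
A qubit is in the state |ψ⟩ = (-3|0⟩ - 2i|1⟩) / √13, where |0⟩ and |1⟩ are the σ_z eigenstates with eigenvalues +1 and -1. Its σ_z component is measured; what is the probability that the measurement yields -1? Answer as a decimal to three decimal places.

0.308

The -1 outcome corresponds to |1⟩. Its amplitude in |ψ⟩ is -2i/√13.
P = |-2i|² / 13 = 4/13.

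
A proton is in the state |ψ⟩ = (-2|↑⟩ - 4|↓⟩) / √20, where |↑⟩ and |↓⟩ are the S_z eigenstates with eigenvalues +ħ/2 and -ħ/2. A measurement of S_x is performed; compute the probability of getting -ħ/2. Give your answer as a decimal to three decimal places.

|-x⟩ = (|↑⟩ - |↓⟩)/√2, so ⟨-x|ψ⟩ = (2) / (√2·√20).
P = |2|² / 40 = 4/40.

0.100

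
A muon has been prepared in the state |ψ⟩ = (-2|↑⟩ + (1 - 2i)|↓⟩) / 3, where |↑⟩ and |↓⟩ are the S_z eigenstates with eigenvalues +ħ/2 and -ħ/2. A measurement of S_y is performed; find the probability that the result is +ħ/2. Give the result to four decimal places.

0.9444

|+y⟩ = (|↑⟩ + i|↓⟩)/√2, so ⟨+y|ψ⟩ = (-4 - i) / (√2·3).
P = |-4 - i|² / 18 = 17/18.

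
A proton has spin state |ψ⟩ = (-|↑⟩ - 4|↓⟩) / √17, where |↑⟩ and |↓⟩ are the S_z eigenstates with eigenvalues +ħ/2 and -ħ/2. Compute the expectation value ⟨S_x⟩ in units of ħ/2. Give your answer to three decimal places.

⟨σ_x⟩ = 2 Re(a* b)/(|a|²+|b|²) with a = -1, b = -4.
a* b = 4, so ⟨σ_x⟩ = 8/17.
⟨S_x⟩ = (ħ/2)·⟨σ_x⟩.

0.471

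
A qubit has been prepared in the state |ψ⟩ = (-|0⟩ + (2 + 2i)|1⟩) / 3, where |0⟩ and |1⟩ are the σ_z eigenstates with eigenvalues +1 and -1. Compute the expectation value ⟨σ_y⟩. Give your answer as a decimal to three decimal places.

-0.444

⟨σ_y⟩ = 2 Im(a* b)/(|a|²+|b|²) with a = -1, b = (2 + 2i).
a* b = (-2 - 2i), so ⟨σ_y⟩ = -4/9.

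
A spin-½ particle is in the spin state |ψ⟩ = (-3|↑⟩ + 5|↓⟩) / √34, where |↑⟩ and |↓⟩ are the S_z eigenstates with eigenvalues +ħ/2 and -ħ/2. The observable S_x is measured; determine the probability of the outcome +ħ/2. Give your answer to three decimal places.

|+x⟩ = (|↑⟩ + |↓⟩)/√2, so ⟨+x|ψ⟩ = (2) / (√2·√34).
P = |2|² / 68 = 4/68.

0.059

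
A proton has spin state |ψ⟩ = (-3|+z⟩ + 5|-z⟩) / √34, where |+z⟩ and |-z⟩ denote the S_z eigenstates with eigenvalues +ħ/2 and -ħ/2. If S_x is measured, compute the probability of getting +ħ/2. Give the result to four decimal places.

0.0588

|+x⟩ = (|+z⟩ + |-z⟩)/√2, so ⟨+x|ψ⟩ = (2) / (√2·√34).
P = |2|² / 68 = 4/68.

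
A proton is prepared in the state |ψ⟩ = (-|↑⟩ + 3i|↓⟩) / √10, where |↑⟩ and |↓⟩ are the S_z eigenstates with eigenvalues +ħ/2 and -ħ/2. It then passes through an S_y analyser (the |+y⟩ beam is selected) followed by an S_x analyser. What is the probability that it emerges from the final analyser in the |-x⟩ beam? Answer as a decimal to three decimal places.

0.100

First analyser (S_y): P(|+y⟩) = |⟨+y|ψ⟩|² = 4/20.
After stage 1 the state is |+y⟩; P(|-x⟩) = |⟨-x|+y⟩|² = 1/2.
Joint probability = 4/20 × 1/2 = 0.100.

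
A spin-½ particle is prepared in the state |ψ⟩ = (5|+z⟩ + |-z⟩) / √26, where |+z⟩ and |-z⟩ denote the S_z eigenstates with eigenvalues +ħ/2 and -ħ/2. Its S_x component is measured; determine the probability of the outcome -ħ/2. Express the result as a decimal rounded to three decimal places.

|-x⟩ = (|+z⟩ - |-z⟩)/√2, so ⟨-x|ψ⟩ = (4) / (√2·√26).
P = |4|² / 52 = 16/52.

0.308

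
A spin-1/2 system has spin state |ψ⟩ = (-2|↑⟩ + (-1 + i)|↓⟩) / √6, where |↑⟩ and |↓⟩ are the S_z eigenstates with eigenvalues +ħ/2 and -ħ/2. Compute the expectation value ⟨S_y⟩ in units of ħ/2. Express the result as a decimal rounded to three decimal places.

-0.667

⟨σ_y⟩ = 2 Im(a* b)/(|a|²+|b|²) with a = -2, b = (-1 + i).
a* b = (2 - 2i), so ⟨σ_y⟩ = -4/6.
⟨S_y⟩ = (ħ/2)·⟨σ_y⟩.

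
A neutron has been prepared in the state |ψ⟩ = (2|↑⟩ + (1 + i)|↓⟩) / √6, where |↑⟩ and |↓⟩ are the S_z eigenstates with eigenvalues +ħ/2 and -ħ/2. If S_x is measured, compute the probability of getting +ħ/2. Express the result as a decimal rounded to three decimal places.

|+x⟩ = (|↑⟩ + |↓⟩)/√2, so ⟨+x|ψ⟩ = (3 + i) / (√2·√6).
P = |3 + i|² / 12 = 10/12.

0.833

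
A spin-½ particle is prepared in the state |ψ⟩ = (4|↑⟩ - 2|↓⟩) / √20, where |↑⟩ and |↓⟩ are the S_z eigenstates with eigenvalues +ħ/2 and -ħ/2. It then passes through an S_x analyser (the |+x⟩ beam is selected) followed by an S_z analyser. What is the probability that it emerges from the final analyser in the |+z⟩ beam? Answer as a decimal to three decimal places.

0.050

First analyser (S_x): P(|+x⟩) = |⟨+x|ψ⟩|² = 4/40.
After stage 1 the state is |+x⟩; P(|+z⟩) = |⟨+z|+x⟩|² = 1/2.
Joint probability = 4/40 × 1/2 = 0.050.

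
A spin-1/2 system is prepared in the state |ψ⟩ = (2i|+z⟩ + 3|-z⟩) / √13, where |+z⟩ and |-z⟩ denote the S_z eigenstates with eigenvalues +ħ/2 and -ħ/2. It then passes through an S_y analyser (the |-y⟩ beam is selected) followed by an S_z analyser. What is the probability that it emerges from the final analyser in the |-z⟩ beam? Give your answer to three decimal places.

First analyser (S_y): P(|-y⟩) = |⟨-y|ψ⟩|² = 25/26.
After stage 1 the state is |-y⟩; P(|-z⟩) = |⟨-z|-y⟩|² = 1/2.
Joint probability = 25/26 × 1/2 = 0.481.

0.481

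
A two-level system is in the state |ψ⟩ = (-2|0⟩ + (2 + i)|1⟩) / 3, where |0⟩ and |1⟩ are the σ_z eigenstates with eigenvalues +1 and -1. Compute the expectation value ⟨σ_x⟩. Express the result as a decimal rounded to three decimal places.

-0.889

⟨σ_x⟩ = 2 Re(a* b)/(|a|²+|b|²) with a = -2, b = (2 + i).
a* b = (-4 - 2i), so ⟨σ_x⟩ = -8/9.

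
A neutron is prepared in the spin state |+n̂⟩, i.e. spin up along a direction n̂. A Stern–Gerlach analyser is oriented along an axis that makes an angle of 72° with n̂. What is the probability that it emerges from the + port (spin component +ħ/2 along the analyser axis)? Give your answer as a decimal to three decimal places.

For spin-½, the probability of finding spin-up along an axis at angle θ to the initial spin direction is cos²(θ/2); spin-down is sin²(θ/2).
θ = 72°, so P = cos²(36°) ≈ 0.655.

0.655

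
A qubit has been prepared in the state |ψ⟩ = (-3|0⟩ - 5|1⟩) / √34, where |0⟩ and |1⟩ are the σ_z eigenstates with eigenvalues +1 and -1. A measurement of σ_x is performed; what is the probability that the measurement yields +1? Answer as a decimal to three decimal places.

0.941

|+x⟩ = (|0⟩ + |1⟩)/√2, so ⟨+x|ψ⟩ = (-8) / (√2·√34).
P = |-8|² / 68 = 64/68.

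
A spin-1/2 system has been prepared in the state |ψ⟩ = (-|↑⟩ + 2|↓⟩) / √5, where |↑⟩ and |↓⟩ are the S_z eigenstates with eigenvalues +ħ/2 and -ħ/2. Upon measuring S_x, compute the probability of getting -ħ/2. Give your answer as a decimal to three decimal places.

0.900

|-x⟩ = (|↑⟩ - |↓⟩)/√2, so ⟨-x|ψ⟩ = (-3) / (√2·√5).
P = |-3|² / 10 = 9/10.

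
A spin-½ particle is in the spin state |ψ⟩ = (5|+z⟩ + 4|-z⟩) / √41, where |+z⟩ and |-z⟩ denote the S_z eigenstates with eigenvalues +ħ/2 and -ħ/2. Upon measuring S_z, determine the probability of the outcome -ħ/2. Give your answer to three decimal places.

The -ħ/2 outcome corresponds to |-z⟩. Its amplitude in |ψ⟩ is 4/√41.
P = |4|² / 41 = 16/41.

0.390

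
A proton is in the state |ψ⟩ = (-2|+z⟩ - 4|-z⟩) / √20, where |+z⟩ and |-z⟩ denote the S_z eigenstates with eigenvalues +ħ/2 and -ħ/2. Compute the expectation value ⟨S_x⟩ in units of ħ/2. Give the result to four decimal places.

⟨σ_x⟩ = 2 Re(a* b)/(|a|²+|b|²) with a = -2, b = -4.
a* b = 8, so ⟨σ_x⟩ = 16/20.
⟨S_x⟩ = (ħ/2)·⟨σ_x⟩.

0.8000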